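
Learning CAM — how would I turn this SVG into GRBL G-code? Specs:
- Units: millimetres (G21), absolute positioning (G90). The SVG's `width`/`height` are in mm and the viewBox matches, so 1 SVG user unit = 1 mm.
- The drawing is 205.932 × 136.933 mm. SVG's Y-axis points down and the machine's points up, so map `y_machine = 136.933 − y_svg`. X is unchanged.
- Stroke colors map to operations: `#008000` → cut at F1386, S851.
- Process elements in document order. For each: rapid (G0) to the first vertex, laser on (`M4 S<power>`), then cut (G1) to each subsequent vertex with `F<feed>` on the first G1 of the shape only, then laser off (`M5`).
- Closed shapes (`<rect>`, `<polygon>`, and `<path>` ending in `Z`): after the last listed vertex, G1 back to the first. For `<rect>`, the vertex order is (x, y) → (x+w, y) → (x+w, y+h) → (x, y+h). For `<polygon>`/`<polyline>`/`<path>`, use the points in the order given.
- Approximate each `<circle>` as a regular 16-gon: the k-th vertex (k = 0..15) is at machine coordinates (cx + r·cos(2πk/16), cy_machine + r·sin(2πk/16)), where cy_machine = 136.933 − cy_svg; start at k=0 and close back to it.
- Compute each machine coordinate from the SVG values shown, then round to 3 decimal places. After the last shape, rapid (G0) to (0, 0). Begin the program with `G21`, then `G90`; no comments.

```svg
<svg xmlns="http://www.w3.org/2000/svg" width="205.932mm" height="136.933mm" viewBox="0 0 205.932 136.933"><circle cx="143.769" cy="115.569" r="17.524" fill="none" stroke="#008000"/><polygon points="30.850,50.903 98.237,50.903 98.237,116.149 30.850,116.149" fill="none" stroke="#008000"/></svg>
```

G21
G90
G0 X161.293 Y21.364
M4 S851
G1 X159.959 Y28.070 F1386
G1 X156.160 Y33.755
G1 X150.475 Y37.554
G1 X143.769 Y38.888
G1 X137.063 Y37.554
G1 X131.378 Y33.755
G1 X127.579 Y28.070
G1 X126.245 Y21.364
G1 X127.579 Y14.658
G1 X131.378 Y8.973
G1 X137.063 Y5.174
G1 X143.769 Y3.840
G1 X150.475 Y5.174
G1 X156.160 Y8.973
G1 X159.959 Y14.658
G1 X161.293 Y21.364
M5
G0 X30.850 Y86.030
M4 S851
G1 X98.237 Y86.030 F1386
G1 X98.237 Y20.784
G1 X30.850 Y20.784
G1 X30.850 Y86.030
M5
G0 X0.000 Y0.000

Since the viewBox matches the mm dimensions, user units are millimetres directly. The only transform is the Y-flip y_m = 136.933 − y_svg.

Shape 1 is a circle drawn with `<circle>`. Its stroke #008000 means cut at S851, F1386. After flipping Y the toolpath is (161.293,21.364) → (159.959,28.070) → (156.160,33.755) → (150.475,37.554) → (143.769,38.888) → (137.063,37.554) → (131.378,33.755) → (127.579,28.070) → (126.245,21.364) → (127.579,14.658) → (131.378,8.973) → (137.063,5.174) → (143.769,3.840) → (150.475,5.174) → (156.160,8.973) → (159.959,14.658) → (161.293,21.364), returning to the start.

Shape 2 is a rectangle drawn with `<polygon>`. Its stroke #008000 means cut at S851, F1386. After flipping Y the toolpath is (30.850,86.030) → (98.237,86.030) → (98.237,20.784) → (30.850,20.784) → (30.850,86.030), returning to the start.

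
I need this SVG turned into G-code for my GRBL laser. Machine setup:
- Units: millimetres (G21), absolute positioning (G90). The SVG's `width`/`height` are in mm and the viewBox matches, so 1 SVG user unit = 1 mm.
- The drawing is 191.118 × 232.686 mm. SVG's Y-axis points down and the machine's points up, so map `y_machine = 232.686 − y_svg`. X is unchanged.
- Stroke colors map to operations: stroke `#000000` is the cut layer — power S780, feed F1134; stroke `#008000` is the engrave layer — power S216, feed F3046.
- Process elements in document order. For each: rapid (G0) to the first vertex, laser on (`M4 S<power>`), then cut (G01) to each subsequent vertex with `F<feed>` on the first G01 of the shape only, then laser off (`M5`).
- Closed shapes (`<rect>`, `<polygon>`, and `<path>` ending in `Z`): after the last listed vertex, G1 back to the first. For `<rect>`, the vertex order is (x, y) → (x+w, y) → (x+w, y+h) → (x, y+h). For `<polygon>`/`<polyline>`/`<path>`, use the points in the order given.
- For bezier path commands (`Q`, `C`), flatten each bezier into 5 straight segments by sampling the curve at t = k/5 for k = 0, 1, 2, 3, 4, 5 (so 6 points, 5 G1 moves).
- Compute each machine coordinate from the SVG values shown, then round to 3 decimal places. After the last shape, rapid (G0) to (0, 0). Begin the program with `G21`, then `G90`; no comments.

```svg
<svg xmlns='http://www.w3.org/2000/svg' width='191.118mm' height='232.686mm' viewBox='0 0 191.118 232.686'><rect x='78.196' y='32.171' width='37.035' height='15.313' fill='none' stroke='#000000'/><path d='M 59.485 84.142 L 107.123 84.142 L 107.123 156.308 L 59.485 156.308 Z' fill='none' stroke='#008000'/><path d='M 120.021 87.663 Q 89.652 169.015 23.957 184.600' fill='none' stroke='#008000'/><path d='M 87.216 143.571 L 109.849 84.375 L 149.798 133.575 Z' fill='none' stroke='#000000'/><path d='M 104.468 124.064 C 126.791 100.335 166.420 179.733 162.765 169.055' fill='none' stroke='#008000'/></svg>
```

viewBox `0 0 191.118 232.686` with mm width/height → 1 unit = 1 mm. Flip: y_m = 232.686 − y_svg.

**Shape 1** — `<rect>` rectangle, stroke `#000000` → cut (S780, F1134). Machine vertices: (78.196,200.515) → (115.231,200.515) → (115.231,185.202) → (78.196,185.202) → (78.196,200.515). Closed: final G1 returns to the first vertex.

**Shape 2** — `<path>` rectangle, stroke `#008000` → engrave (S216, F3046). Machine vertices: (59.485,148.544) → (107.123,148.544) → (107.123,76.378) → (59.485,76.378) → (59.485,148.544). Closed: final G1 returns to the first vertex.

**Shape 3** — `<path>` quadratic bezier, stroke `#008000` → engrave (S216, F3046). Control points (SVG): P0=(120.021,87.663), P1=(89.652,169.015), P2=(23.957,184.600); sampled at t=k/5. Machine vertices: (120.021,145.023) → (106.460,115.113) → (90.074,90.464) → (70.861,71.077) → (48.822,56.951) → (23.957,48.086). Open path.

**Shape 4** — `<path>` regular polygon, stroke `#000000` → cut (S780, F1134). Machine vertices: (87.216,89.115) → (109.849,148.311) → (149.798,99.111) → (87.216,89.115). Closed: final G1 returns to the first vertex.

**Shape 5** — `<path>` cubic bezier, stroke `#008000` → engrave (S216, F3046). Control points (SVG): P0=(104.468,124.064), P1=(126.791,100.335), P2=(166.420,179.733), P3=(162.765,169.055); sampled at t=k/5. Machine vertices: (104.468,108.622) → (119.454,112.030) → (135.685,99.961) → (150.252,81.689) → (160.249,66.488) → (162.765,63.631). Open path.

G21
G90
G0 X78.196 Y200.515
M4 S780
G01 X115.231 Y200.515 F1134
G01 X115.231 Y185.202
G01 X78.196 Y185.202
G01 X78.196 Y200.515
M5
G0 X59.485 Y148.544
M4 S216
G01 X107.123 Y148.544 F3046
G01 X107.123 Y76.378
G01 X59.485 Y76.378
G01 X59.485 Y148.544
M5
G0 X120.021 Y145.023
M4 S216
G01 X106.460 Y115.113 F3046
G01 X90.074 Y90.464
G01 X70.861 Y71.077
G01 X48.822 Y56.951
G01 X23.957 Y48.086
M5
G0 X87.216 Y89.115
M4 S780
G01 X109.849 Y148.311 F1134
G01 X149.798 Y99.111
G01 X87.216 Y89.115
M5
G0 X104.468 Y108.622
M4 S216
G01 X119.454 Y112.030 F3046
G01 X135.685 Y99.961
G01 X150.252 Y81.689
G01 X160.249 Y66.488
G01 X162.765 Y63.631
M5
G0 X0.000 Y0.000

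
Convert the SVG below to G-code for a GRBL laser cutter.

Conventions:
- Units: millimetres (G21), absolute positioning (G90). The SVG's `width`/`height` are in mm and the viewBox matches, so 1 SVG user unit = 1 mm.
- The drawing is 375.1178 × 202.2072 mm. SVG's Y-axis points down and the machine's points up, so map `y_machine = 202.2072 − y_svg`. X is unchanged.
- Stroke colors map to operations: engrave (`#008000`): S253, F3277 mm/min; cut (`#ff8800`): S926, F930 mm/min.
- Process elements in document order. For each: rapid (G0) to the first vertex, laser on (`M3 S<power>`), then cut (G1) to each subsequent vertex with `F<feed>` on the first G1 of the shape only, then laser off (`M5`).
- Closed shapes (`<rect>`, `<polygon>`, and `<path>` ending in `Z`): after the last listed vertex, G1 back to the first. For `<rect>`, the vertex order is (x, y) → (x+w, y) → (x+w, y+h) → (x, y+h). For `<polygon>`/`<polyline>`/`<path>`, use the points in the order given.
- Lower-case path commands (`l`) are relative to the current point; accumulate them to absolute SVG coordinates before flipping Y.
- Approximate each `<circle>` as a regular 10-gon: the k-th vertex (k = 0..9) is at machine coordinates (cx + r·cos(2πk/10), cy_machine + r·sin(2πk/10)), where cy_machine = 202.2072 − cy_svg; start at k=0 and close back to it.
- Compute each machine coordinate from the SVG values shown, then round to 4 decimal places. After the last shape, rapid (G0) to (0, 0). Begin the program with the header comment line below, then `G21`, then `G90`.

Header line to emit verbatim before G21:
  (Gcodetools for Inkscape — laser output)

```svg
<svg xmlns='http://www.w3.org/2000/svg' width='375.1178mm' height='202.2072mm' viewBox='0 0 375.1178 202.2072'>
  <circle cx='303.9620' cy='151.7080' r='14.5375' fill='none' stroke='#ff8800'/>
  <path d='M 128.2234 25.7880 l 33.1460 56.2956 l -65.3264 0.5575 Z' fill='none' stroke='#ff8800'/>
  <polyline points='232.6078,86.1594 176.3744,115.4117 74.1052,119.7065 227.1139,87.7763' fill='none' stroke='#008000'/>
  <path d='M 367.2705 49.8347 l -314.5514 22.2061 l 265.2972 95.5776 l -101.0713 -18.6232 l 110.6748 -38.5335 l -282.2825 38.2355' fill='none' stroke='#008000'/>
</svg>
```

(Gcodetools for Inkscape — laser output)
G21
G90
G0 X318.4995 Y50.4992
M3 S926
G1 X315.7231 Y59.0441 F930
G1 X308.4543 Y64.3252
G1 X299.4697 Y64.3252
G1 X292.2009 Y59.0441
G1 X289.4245 Y50.4992
G1 X292.2009 Y41.9543
G1 X299.4697 Y36.6732
G1 X308.4543 Y36.6732
G1 X315.7231 Y41.9543
G1 X318.4995 Y50.4992
M5
G0 X128.2234 Y176.4192
M3 S926
G1 X161.3694 Y120.1236 F930
G1 X96.0430 Y119.5661
G1 X128.2234 Y176.4192
M5
G0 X232.6078 Y116.0478
M3 S253
G1 X176.3744 Y86.7955 F3277
G1 X74.1052 Y82.5007
G1 X227.1139 Y114.4309
M5
G0 X367.2705 Y152.3725
M3 S253
G1 X52.7191 Y130.1664 F3277
G1 X318.0163 Y34.5888
G1 X216.9450 Y53.2120
G1 X327.6198 Y91.7455
G1 X45.3373 Y53.5100
M5
G0 X0.0000 Y0.0000

1 u = 1 mm; y_m = 202.2072 − y.

[1] `<circle>` circle, #ff8800→cut S926 F930: (318.4995,50.4992) → (315.7231,59.0441) → (308.4543,64.3252) → (299.4697,64.3252) → (292.2009,59.0441) → (289.4245,50.4992) → (292.2009,41.9543) → (299.4697,36.6732) → (308.4543,36.6732) → (315.7231,41.9543) → (318.4995,50.4992) (closed)

[2] `<path>` regular polygon, #ff8800→cut S926 F930: (128.2234,176.4192) → (161.3694,120.1236) → (96.0430,119.5661) → (128.2234,176.4192) (closed)

[3] `<polyline>` open polyline, #008000→engrave S253 F3277: (232.6078,116.0478) → (176.3744,86.7955) → (74.1052,82.5007) → (227.1139,114.4309)

[4] `<path>` open polyline, #008000→engrave S253 F3277: (367.2705,152.3725) → (52.7191,130.1664) → (318.0163,34.5888) → (216.9450,53.2120) → (327.6198,91.7455) → (45.3373,53.5100)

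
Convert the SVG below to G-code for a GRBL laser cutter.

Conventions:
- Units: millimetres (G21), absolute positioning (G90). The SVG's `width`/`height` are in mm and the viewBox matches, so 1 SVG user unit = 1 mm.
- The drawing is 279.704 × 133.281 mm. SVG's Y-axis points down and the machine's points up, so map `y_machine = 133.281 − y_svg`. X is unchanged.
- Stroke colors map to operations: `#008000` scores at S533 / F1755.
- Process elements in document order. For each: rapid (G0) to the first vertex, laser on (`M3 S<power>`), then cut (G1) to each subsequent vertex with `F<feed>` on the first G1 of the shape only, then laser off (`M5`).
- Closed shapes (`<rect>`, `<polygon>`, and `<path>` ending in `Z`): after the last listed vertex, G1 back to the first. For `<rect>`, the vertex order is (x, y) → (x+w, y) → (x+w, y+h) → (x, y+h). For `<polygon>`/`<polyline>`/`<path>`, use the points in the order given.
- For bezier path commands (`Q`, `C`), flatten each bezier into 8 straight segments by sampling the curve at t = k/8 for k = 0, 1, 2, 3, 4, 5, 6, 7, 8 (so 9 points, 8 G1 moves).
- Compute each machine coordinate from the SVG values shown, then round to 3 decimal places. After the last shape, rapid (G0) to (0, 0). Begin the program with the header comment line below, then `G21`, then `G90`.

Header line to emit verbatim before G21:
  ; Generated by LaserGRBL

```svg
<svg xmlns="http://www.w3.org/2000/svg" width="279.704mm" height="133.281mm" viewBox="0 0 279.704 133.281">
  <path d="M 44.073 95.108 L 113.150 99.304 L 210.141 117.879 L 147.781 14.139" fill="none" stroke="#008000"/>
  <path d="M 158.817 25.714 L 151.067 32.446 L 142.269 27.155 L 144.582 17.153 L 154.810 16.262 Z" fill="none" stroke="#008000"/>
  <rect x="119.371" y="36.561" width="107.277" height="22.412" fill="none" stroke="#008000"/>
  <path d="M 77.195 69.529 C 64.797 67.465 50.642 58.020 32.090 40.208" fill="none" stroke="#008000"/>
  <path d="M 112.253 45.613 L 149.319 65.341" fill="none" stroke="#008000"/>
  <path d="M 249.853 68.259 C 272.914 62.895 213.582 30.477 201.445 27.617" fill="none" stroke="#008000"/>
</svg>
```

viewBox `0 0 279.704 133.281` with mm width/height → 1 unit = 1 mm. Flip: y_m = 133.281 − y_svg.

**Shape 1** — `<path>` open polyline, stroke `#008000` → score (S533, F1755). Machine vertices: (44.073,38.173) → (113.150,33.977) → (210.141,15.402) → (147.781,119.142). Open path.

**Shape 2** — `<path>` regular polygon, stroke `#008000` → score (S533, F1755). Machine vertices: (158.817,107.567) → (151.067,100.835) → (142.269,106.126) → (144.582,116.128) → (154.810,117.019) → (158.817,107.567). Closed: final G1 returns to the first vertex.

**Shape 3** — `<rect>` rectangle, stroke `#008000` → score (S533, F1755). Machine vertices: (119.371,96.720) → (226.648,96.720) → (226.648,74.308) → (119.371,74.308) → (119.371,96.720). Closed: final G1 returns to the first vertex.

**Shape 4** — `<path>` cubic bezier, stroke `#008000` → score (S533, F1755). Control points (SVG): P0=(77.195,69.529), P1=(64.797,67.465), P2=(50.642,58.020), P3=(32.090,40.208); sampled at t=k/8. Machine vertices: (77.195,63.752) → (72.458,64.874) → (67.526,66.699) → (62.367,69.240) → (56.950,72.507) → (51.245,76.512) → (45.221,81.267) → (38.846,86.784) → (32.090,93.073). Open path.

**Shape 5** — `<path>` line segment, stroke `#008000` → score (S533, F1755). Machine vertices: (112.253,87.668) → (149.319,67.940). Open path.

**Shape 6** — `<path>` cubic bezier, stroke `#008000` → score (S533, F1755). Control points (SVG): P0=(249.853,68.259), P1=(272.914,62.895), P2=(213.582,30.477), P3=(201.445,27.617); sampled at t=k/8. Machine vertices: (249.853,65.022) → (254.892,68.191) → (253.725,73.233) → (247.871,79.485) → (238.848,86.282) → (228.176,92.962) → (217.372,98.861) → (207.956,103.317) → (201.445,105.664). Open path.

; Generated by LaserGRBL
G21
G90
G0 X44.073 Y38.173
M3 S533
G1 X113.150 Y33.977 F1755
G1 X210.141 Y15.402
G1 X147.781 Y119.142
M5
G0 X158.817 Y107.567
M3 S533
G1 X151.067 Y100.835 F1755
G1 X142.269 Y106.126
G1 X144.582 Y116.128
G1 X154.810 Y117.019
G1 X158.817 Y107.567
M5
G0 X119.371 Y96.720
M3 S533
G1 X226.648 Y96.720 F1755
G1 X226.648 Y74.308
G1 X119.371 Y74.308
G1 X119.371 Y96.720
M5
G0 X77.195 Y63.752
M3 S533
G1 X72.458 Y64.874 F1755
G1 X67.526 Y66.699
G1 X62.367 Y69.240
G1 X56.950 Y72.507
G1 X51.245 Y76.512
G1 X45.221 Y81.267
G1 X38.846 Y86.784
G1 X32.090 Y93.073
M5
G0 X112.253 Y87.668
M3 S533
G1 X149.319 Y67.940 F1755
M5
G0 X249.853 Y65.022
M3 S533
G1 X254.892 Y68.191 F1755
G1 X253.725 Y73.233
G1 X247.871 Y79.485
G1 X238.848 Y86.282
G1 X228.176 Y92.962
G1 X217.372 Y98.861
G1 X207.956 Y103.317
G1 X201.445 Y105.664
M5
G0 X0.000 Y0.000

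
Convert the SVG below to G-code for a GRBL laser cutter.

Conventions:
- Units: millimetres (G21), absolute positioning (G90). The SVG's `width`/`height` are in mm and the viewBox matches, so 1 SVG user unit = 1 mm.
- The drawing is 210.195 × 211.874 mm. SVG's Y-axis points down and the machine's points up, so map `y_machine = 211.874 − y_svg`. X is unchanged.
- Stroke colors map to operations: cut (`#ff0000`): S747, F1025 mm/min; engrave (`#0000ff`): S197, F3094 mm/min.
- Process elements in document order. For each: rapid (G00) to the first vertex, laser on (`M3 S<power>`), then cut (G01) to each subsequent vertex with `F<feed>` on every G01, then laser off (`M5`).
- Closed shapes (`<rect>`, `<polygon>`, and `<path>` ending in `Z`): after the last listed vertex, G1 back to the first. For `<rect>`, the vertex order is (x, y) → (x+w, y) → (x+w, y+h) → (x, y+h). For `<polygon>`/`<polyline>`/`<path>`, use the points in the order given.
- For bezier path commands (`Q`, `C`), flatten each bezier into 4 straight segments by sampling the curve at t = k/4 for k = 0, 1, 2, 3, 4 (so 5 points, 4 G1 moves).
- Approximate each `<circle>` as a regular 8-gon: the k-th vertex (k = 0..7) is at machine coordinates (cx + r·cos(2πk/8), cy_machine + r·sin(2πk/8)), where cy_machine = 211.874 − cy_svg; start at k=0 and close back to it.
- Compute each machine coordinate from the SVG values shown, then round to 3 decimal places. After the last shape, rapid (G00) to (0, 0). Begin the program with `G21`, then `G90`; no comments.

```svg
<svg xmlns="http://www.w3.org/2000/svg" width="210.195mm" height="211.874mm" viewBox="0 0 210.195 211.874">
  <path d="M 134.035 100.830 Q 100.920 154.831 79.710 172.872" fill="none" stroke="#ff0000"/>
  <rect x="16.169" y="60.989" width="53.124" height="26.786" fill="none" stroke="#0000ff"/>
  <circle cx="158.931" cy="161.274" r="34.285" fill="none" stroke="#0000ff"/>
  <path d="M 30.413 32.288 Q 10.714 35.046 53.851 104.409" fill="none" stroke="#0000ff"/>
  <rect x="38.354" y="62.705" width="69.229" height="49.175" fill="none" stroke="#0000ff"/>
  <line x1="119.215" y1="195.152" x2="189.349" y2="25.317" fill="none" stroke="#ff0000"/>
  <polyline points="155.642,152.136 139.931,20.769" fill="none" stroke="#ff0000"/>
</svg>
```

Since the viewBox matches the mm dimensions, user units are millimetres directly. The only transform is the Y-flip y_m = 211.874 − y_svg.

Shape 1 is a quadratic bezier drawn with `<path>`. Its stroke #ff0000 means cut at S747, F1025. After flipping Y the toolpath is (134.035,111.044) → (118.222,86.291) → (103.896,66.033) → (91.059,50.270) → (79.710,39.002).

Shape 2 is a rectangle drawn with `<rect>`. Its stroke #0000ff means engrave at S197, F3094. After flipping Y the toolpath is (16.169,150.885) → (69.293,150.885) → (69.293,124.099) → (16.169,124.099) → (16.169,150.885), returning to the start.

Shape 3 is a circle drawn with `<circle>`. Its stroke #0000ff means engrave at S197, F3094. After flipping Y the toolpath is (193.216,50.600) → (183.174,74.843) → (158.931,84.885) → (134.688,74.843) → (124.646,50.600) → (134.688,26.357) → (158.931,16.315) → (183.174,26.357) → (193.216,50.600), returning to the start.

Shape 4 is a quadratic bezier drawn with `<path>`. Its stroke #0000ff means engrave at S197, F3094. After flipping Y the toolpath is (30.413,179.586) → (24.491,174.044) → (26.423,160.177) → (36.210,137.984) → (53.851,107.465).

Shape 5 is a rectangle drawn with `<rect>`. Its stroke #0000ff means engrave at S197, F3094. After flipping Y the toolpath is (38.354,149.169) → (107.583,149.169) → (107.583,99.994) → (38.354,99.994) → (38.354,149.169), returning to the start.

Shape 6 is a line segment drawn with `<line>`. Its stroke #ff0000 means cut at S747, F1025. After flipping Y the toolpath is (119.215,16.722) → (189.349,186.557).

Shape 7 is a line segment drawn with `<polyline>`. Its stroke #ff0000 means cut at S747, F1025. After flipping Y the toolpath is (155.642,59.738) → (139.931,191.105).

G21
G90
G00 X134.035 Y111.044
M3 S747
G01 X118.222 Y86.291 F1025
G01 X103.896 Y66.033 F1025
G01 X91.059 Y50.270 F1025
G01 X79.710 Y39.002 F1025
M5
G00 X16.169 Y150.885
M3 S197
G01 X69.293 Y150.885 F3094
G01 X69.293 Y124.099 F3094
G01 X16.169 Y124.099 F3094
G01 X16.169 Y150.885 F3094
M5
G00 X193.216 Y50.600
M3 S197
G01 X183.174 Y74.843 F3094
G01 X158.931 Y84.885 F3094
G01 X134.688 Y74.843 F3094
G01 X124.646 Y50.600 F3094
G01 X134.688 Y26.357 F3094
G01 X158.931 Y16.315 F3094
G01 X183.174 Y26.357 F3094
G01 X193.216 Y50.600 F3094
M5
G00 X30.413 Y179.586
M3 S197
G01 X24.491 Y174.044 F3094
G01 X26.423 Y160.177 F3094
G01 X36.210 Y137.984 F3094
G01 X53.851 Y107.465 F3094
M5
G00 X38.354 Y149.169
M3 S197
G01 X107.583 Y149.169 F3094
G01 X107.583 Y99.994 F3094
G01 X38.354 Y99.994 F3094
G01 X38.354 Y149.169 F3094
M5
G00 X119.215 Y16.722
M3 S747
G01 X189.349 Y186.557 F1025
M5
G00 X155.642 Y59.738
M3 S747
G01 X139.931 Y191.105 F1025
M5
G00 X0.000 Y0.000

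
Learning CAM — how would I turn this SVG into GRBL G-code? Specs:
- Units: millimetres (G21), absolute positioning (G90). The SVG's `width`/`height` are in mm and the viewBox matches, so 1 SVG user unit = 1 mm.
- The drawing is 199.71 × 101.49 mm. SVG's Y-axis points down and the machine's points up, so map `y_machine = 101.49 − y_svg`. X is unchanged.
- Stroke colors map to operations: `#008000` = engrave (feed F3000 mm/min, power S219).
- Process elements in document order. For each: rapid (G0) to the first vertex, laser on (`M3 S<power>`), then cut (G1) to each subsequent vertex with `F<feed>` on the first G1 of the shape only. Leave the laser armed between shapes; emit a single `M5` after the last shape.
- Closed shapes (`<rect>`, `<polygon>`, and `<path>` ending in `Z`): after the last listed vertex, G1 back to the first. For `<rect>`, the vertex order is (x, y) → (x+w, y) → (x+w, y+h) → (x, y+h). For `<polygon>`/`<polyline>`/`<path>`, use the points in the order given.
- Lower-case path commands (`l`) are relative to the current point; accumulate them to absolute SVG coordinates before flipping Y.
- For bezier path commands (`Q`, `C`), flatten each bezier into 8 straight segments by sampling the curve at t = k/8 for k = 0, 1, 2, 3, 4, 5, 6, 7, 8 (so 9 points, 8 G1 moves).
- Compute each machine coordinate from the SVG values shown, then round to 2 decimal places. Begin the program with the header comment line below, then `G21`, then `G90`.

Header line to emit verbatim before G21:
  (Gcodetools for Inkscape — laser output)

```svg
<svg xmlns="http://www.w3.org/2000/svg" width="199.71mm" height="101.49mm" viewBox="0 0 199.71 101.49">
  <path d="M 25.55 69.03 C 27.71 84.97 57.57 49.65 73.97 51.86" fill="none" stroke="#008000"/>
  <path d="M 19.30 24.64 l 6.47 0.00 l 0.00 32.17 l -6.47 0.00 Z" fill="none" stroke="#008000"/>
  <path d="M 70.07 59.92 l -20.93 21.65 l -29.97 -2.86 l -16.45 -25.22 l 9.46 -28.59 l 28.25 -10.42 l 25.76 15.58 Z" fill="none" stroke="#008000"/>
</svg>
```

(Gcodetools for Inkscape — laser output)
G21
G90
G0 X25.55 Y32.46
M3 S219
G1 X27.58 Y28.71 F3000
G1 X31.72 Y28.73
G1 X37.50 Y31.47
G1 X44.42 Y35.90
G1 X52.01 Y40.97
G1 X59.79 Y45.64
G1 X67.27 Y48.87
G1 X73.97 Y49.63
G0 X19.30 Y76.85
M3 S219
G1 X25.77 Y76.85 F3000
G1 X25.77 Y44.68
G1 X19.30 Y44.68
G1 X19.30 Y76.85
G0 X70.07 Y41.57
M3 S219
G1 X49.14 Y19.92 F3000
G1 X19.17 Y22.78
G1 X2.72 Y48.00
G1 X12.18 Y76.59
G1 X40.43 Y87.01
G1 X66.19 Y71.43
G1 X70.07 Y41.57
M5

viewBox `0 0 199.71 101.49` with mm width/height → 1 unit = 1 mm. Flip: y_m = 101.49 − y_svg.

**Shape 1** — `<path>` cubic bezier, stroke `#008000` → engrave (S219, F3000). Control points (SVG): P0=(25.55,69.03), P1=(27.71,84.97), P2=(57.57,49.65), P3=(73.97,51.86); sampled at t=k/8. Machine vertices: (25.55,32.46) → (27.58,28.71) → (31.72,28.73) → (37.50,31.47) → (44.42,35.90) → (52.01,40.97) → (59.79,45.64) → (67.27,48.87) → (73.97,49.63). Open path.

**Shape 2** — `<path>` rectangle, stroke `#008000` → engrave (S219, F3000). Machine vertices: (19.30,76.85) → (25.77,76.85) → (25.77,44.68) → (19.30,44.68) → (19.30,76.85). Closed: final G1 returns to the first vertex.

**Shape 3** — `<path>` regular polygon, stroke `#008000` → engrave (S219, F3000). Machine vertices: (70.07,41.57) → (49.14,19.92) → (19.17,22.78) → (2.72,48.00) → (12.18,76.59) → (40.43,87.01) → (66.19,71.43) → (70.07,41.57). Closed: final G1 returns to the first vertex.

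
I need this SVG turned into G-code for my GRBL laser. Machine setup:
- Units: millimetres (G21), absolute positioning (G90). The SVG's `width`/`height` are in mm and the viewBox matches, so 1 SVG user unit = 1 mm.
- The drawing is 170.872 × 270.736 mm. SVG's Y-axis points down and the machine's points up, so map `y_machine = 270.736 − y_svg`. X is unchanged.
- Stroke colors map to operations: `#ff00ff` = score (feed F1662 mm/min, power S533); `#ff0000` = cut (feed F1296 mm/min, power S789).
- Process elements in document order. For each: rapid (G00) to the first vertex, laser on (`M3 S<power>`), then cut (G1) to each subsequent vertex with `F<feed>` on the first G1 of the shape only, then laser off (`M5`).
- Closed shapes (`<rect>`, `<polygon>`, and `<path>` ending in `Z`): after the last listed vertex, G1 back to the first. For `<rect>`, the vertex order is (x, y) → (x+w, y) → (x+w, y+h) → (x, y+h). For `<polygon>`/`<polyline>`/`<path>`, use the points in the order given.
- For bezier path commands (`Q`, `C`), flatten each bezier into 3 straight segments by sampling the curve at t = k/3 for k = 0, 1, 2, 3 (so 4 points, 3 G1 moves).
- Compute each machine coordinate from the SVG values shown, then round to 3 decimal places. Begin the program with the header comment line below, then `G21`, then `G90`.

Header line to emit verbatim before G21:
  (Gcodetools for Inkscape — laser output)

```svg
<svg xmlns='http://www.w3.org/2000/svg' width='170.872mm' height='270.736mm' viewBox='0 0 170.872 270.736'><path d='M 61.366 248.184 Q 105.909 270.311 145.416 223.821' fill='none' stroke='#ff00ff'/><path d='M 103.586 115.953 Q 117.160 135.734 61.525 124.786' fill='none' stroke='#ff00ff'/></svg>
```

(Gcodetools for Inkscape — laser output)
G21
G90
G00 X61.366 Y22.552
M3 S533
G1 X90.502 Y15.425 F1662
G1 X118.518 Y23.546
G1 X145.416 Y46.915
M5
G00 X103.586 Y154.783
M3 S533
G1 X104.945 Y145.010 F1662
G1 X90.925 Y142.066
G1 X61.525 Y145.950
M5

viewBox `0 0 170.872 270.736` with mm width/height → 1 unit = 1 mm. Flip: y_m = 270.736 − y_svg.

**Shape 1** — `<path>` quadratic bezier, stroke `#ff00ff` → score (S533, F1662). Control points (SVG): P0=(61.366,248.184), P1=(105.909,270.311), P2=(145.416,223.821); sampled at t=k/3. Machine vertices: (61.366,22.552) → (90.502,15.425) → (118.518,23.546) → (145.416,46.915). Open path.

**Shape 2** — `<path>` quadratic bezier, stroke `#ff00ff` → score (S533, F1662). Control points (SVG): P0=(103.586,115.953), P1=(117.160,135.734), P2=(61.525,124.786); sampled at t=k/3. Machine vertices: (103.586,154.783) → (104.945,145.010) → (90.925,142.066) → (61.525,145.950). Open path.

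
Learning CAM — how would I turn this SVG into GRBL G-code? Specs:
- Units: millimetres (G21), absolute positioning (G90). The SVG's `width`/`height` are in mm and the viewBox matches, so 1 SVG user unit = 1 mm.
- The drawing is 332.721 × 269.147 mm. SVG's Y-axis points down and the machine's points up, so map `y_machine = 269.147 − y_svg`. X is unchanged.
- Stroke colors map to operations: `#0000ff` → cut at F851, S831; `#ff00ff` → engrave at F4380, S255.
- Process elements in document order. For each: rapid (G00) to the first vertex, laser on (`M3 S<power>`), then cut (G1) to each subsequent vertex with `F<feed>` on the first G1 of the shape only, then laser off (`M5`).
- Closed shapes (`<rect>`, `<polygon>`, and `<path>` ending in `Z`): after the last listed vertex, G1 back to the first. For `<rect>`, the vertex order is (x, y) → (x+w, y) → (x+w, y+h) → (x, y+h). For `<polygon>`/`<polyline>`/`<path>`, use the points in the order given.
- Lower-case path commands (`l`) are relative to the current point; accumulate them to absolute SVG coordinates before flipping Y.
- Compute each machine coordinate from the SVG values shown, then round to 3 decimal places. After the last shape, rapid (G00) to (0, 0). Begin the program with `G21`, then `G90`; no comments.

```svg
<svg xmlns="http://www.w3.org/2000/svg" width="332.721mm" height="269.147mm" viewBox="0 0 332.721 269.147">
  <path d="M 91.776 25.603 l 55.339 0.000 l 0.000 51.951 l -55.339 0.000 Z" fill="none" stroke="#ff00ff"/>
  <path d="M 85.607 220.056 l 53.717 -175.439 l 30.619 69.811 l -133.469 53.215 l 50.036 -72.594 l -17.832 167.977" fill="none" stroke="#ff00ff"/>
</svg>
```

Since the viewBox matches the mm dimensions, user units are millimetres directly. The only transform is the Y-flip y_m = 269.147 − y_svg.

Shape 1 is a rectangle drawn with `<path>`. Its stroke #ff00ff means engrave at S255, F4380. After flipping Y the toolpath is (91.776,243.544) → (147.115,243.544) → (147.115,191.593) → (91.776,191.593) → (91.776,243.544), returning to the start.

Shape 2 is a open polyline drawn with `<path>`. Its stroke #ff00ff means engrave at S255, F4380. After flipping Y the toolpath is (85.607,49.091) → (139.324,224.530) → (169.943,154.719) → (36.474,101.504) → (86.510,174.098) → (68.678,6.121).

G21
G90
G00 X91.776 Y243.544
M3 S255
G1 X147.115 Y243.544 F4380
G1 X147.115 Y191.593
G1 X91.776 Y191.593
G1 X91.776 Y243.544
M5
G00 X85.607 Y49.091
M3 S255
G1 X139.324 Y224.530 F4380
G1 X169.943 Y154.719
G1 X36.474 Y101.504
G1 X86.510 Y174.098
G1 X68.678 Y6.121
M5
G00 X0.000 Y0.000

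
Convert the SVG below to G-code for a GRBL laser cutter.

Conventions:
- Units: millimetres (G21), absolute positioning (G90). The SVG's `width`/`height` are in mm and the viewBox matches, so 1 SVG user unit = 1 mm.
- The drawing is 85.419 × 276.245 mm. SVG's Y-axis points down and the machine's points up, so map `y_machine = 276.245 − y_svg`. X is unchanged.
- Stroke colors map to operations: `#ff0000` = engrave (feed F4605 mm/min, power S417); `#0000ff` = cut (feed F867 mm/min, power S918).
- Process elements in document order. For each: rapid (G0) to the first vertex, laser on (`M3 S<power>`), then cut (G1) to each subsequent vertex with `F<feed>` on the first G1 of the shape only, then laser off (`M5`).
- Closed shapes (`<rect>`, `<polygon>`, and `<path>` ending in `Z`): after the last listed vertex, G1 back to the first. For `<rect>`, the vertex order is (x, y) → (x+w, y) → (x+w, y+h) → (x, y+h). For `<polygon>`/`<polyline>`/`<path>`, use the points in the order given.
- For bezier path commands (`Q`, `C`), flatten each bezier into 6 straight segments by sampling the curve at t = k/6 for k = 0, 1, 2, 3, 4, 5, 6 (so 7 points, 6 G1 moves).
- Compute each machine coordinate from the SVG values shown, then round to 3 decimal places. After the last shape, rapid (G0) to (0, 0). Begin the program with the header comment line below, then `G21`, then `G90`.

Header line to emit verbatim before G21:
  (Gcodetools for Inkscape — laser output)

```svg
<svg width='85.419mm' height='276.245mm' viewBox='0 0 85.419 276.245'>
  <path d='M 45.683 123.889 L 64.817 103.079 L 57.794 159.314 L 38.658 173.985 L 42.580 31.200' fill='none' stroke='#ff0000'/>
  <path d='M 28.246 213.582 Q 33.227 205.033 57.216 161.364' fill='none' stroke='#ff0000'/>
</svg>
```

1 u = 1 mm; y_m = 276.245 − y.

[1] `<path>` open polyline, #ff0000→engrave S417 F4605: (45.683,152.356) → (64.817,173.166) → (57.794,116.931) → (38.658,102.260) → (42.580,245.045)

[2] `<path>` quadratic bezier, #ff0000→engrave S417 F4605: (28.246,62.663) → (30.434,66.488) → (33.679,72.265) → (37.979,79.992) → (43.335,89.671) → (49.748,101.300) → (57.216,114.881)

(Gcodetools for Inkscape — laser output)
G21
G90
G0 X45.683 Y152.356
M3 S417
G1 X64.817 Y173.166 F4605
G1 X57.794 Y116.931
G1 X38.658 Y102.260
G1 X42.580 Y245.045
M5
G0 X28.246 Y62.663
M3 S417
G1 X30.434 Y66.488 F4605
G1 X33.679 Y72.265
G1 X37.979 Y79.992
G1 X43.335 Y89.671
G1 X49.748 Y101.300
G1 X57.216 Y114.881
M5
G0 X0.000 Y0.000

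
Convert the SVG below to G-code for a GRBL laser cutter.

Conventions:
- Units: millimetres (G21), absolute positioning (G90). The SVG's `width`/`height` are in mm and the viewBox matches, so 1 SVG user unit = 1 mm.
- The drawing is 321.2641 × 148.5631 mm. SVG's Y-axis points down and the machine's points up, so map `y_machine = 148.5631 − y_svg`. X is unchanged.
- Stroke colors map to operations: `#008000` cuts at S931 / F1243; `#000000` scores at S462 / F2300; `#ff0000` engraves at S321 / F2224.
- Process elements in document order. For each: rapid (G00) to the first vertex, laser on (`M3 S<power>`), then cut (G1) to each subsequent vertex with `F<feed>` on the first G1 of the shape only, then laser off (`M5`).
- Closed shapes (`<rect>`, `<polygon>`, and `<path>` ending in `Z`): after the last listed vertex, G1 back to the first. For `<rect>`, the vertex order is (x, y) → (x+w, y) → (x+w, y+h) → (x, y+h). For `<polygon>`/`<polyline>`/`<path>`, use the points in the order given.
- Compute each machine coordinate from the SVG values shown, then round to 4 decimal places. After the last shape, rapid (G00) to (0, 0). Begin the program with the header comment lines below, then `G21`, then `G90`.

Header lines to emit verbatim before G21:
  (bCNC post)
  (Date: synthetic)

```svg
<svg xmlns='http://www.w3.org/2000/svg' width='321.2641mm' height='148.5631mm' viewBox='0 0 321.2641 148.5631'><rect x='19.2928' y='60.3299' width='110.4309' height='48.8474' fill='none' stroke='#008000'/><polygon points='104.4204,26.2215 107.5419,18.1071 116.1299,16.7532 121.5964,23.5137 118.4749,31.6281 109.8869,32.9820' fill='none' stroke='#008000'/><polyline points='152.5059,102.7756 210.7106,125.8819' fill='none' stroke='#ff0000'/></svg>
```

viewBox `0 0 321.2641 148.5631` with mm width/height → 1 unit = 1 mm. Flip: y_m = 148.5631 − y_svg.

**Shape 1** — `<rect>` rectangle, stroke `#008000` → cut (S931, F1243). Machine vertices: (19.2928,88.2332) → (129.7237,88.2332) → (129.7237,39.3858) → (19.2928,39.3858) → (19.2928,88.2332). Closed: final G1 returns to the first vertex.

**Shape 2** — `<polygon>` regular polygon, stroke `#008000` → cut (S931, F1243). Machine vertices: (104.4204,122.3416) → (107.5419,130.4560) → (116.1299,131.8099) → (121.5964,125.0494) → (118.4749,116.9350) → (109.8869,115.5811) → (104.4204,122.3416). Closed: final G1 returns to the first vertex.

**Shape 3** — `<polyline>` line segment, stroke `#ff0000` → engrave (S321, F2224). Machine vertices: (152.5059,45.7875) → (210.7106,22.6812). Open path.

(bCNC post)
(Date: synthetic)
G21
G90
G00 X19.2928 Y88.2332
M3 S931
G1 X129.7237 Y88.2332 F1243
G1 X129.7237 Y39.3858
G1 X19.2928 Y39.3858
G1 X19.2928 Y88.2332
M5
G00 X104.4204 Y122.3416
M3 S931
G1 X107.5419 Y130.4560 F1243
G1 X116.1299 Y131.8099
G1 X121.5964 Y125.0494
G1 X118.4749 Y116.9350
G1 X109.8869 Y115.5811
G1 X104.4204 Y122.3416
M5
G00 X152.5059 Y45.7875
M3 S321
G1 X210.7106 Y22.6812 F2224
M5
G00 X0.0000 Y0.0000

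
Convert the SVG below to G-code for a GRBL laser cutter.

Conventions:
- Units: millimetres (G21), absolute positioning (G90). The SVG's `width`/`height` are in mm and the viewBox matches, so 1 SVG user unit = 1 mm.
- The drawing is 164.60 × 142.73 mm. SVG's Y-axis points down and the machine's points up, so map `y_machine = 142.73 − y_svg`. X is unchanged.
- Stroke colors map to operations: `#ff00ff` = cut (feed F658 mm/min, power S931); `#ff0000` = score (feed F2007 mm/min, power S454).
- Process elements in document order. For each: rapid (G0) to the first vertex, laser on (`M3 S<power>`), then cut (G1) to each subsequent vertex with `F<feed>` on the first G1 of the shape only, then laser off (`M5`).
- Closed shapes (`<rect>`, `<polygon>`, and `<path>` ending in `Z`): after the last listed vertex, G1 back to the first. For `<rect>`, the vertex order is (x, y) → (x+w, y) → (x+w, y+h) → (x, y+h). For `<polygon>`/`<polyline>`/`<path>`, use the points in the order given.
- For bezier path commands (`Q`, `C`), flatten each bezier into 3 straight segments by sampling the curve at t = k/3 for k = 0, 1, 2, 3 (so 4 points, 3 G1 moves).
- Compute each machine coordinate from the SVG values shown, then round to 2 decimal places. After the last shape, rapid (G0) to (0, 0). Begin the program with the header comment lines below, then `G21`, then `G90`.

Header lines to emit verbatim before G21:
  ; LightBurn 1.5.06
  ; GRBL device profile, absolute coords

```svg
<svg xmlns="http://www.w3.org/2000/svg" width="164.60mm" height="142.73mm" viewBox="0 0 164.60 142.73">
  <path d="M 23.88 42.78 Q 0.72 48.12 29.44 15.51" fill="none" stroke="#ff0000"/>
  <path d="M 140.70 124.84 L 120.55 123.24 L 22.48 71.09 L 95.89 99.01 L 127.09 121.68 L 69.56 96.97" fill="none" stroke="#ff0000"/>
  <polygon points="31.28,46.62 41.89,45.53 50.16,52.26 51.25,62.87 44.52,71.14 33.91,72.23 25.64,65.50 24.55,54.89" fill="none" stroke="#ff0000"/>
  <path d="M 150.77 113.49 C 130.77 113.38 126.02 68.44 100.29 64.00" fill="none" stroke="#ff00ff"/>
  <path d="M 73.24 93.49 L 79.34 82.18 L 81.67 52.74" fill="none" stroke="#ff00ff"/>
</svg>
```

1 u = 1 mm; y_m = 142.73 − y.

[1] `<path>` quadratic bezier, #ff0000→score S454 F2007: (23.88,99.95) → (14.20,100.61) → (16.06,109.70) → (29.44,127.22)

[2] `<path>` open polyline, #ff0000→score S454 F2007: (140.70,17.89) → (120.55,19.49) → (22.48,71.64) → (95.89,43.72) → (127.09,21.05) → (69.56,45.76)

[3] `<polygon>` regular polygon, #ff0000→score S454 F2007: (31.28,96.11) → (41.89,97.20) → (50.16,90.47) → (51.25,79.86) → (44.52,71.59) → (33.91,70.50) → (25.64,77.23) → (24.55,87.84) → (31.28,96.11) (closed)

[4] `<path>` cubic bezier, #ff00ff→cut S931 F658: (150.77,29.24) → (134.51,41.13) → (120.37,63.95) → (100.29,78.73)

[5] `<path>` open polyline, #ff00ff→cut S931 F658: (73.24,49.24) → (79.34,60.55) → (81.67,89.99)

; LightBurn 1.5.06
; GRBL device profile, absolute coords
G21
G90
G0 X23.88 Y99.95
M3 S454
G1 X14.20 Y100.61 F2007
G1 X16.06 Y109.70
G1 X29.44 Y127.22
M5
G0 X140.70 Y17.89
M3 S454
G1 X120.55 Y19.49 F2007
G1 X22.48 Y71.64
G1 X95.89 Y43.72
G1 X127.09 Y21.05
G1 X69.56 Y45.76
M5
G0 X31.28 Y96.11
M3 S454
G1 X41.89 Y97.20 F2007
G1 X50.16 Y90.47
G1 X51.25 Y79.86
G1 X44.52 Y71.59
G1 X33.91 Y70.50
G1 X25.64 Y77.23
G1 X24.55 Y87.84
G1 X31.28 Y96.11
M5
G0 X150.77 Y29.24
M3 S931
G1 X134.51 Y41.13 F658
G1 X120.37 Y63.95
G1 X100.29 Y78.73
M5
G0 X73.24 Y49.24
M3 S931
G1 X79.34 Y60.55 F658
G1 X81.67 Y89.99
M5
G0 X0.00 Y0.00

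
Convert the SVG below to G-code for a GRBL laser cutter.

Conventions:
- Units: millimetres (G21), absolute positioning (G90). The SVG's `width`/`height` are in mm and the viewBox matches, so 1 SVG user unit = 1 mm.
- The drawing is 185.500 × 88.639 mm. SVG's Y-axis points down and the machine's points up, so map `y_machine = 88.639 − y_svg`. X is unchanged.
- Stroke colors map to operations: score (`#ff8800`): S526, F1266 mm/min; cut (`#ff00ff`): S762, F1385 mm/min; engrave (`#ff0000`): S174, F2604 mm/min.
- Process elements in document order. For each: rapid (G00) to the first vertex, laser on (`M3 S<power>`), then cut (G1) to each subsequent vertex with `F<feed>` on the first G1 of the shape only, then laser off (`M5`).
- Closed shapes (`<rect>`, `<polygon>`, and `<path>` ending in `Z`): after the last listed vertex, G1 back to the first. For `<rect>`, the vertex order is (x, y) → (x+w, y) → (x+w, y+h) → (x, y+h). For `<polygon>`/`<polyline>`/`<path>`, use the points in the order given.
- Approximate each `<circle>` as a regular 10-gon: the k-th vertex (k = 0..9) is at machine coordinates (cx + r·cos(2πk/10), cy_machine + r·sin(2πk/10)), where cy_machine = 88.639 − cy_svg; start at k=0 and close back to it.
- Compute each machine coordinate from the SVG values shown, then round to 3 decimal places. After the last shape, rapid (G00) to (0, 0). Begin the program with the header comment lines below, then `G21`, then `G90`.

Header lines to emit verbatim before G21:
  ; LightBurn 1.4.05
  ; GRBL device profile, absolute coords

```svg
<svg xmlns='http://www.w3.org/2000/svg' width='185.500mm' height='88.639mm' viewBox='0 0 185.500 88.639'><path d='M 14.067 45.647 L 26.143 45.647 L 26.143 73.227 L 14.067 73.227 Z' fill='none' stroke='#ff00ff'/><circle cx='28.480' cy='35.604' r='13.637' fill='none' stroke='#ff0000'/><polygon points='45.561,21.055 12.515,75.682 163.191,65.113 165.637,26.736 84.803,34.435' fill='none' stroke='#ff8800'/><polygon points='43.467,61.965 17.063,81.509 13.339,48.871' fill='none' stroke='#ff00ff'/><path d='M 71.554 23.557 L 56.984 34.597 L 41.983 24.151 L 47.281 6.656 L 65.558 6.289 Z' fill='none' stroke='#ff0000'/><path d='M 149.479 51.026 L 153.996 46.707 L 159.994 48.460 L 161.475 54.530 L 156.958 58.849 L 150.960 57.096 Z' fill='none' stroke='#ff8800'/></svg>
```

; LightBurn 1.4.05
; GRBL device profile, absolute coords
G21
G90
G00 X14.067 Y42.992
M3 S762
G1 X26.143 Y42.992 F1385
G1 X26.143 Y15.412
G1 X14.067 Y15.412
G1 X14.067 Y42.992
M5
G00 X42.117 Y53.035
M3 S174
G1 X39.513 Y61.051 F2604
G1 X32.694 Y66.005
G1 X24.266 Y66.005
G1 X17.447 Y61.051
G1 X14.843 Y53.035
G1 X17.447 Y45.019
G1 X24.266 Y40.065
G1 X32.694 Y40.065
G1 X39.513 Y45.019
G1 X42.117 Y53.035
M5
G00 X45.561 Y67.584
M3 S526
G1 X12.515 Y12.957 F1266
G1 X163.191 Y23.526
G1 X165.637 Y61.903
G1 X84.803 Y54.204
G1 X45.561 Y67.584
M5
G00 X43.467 Y26.674
M3 S762
G1 X17.063 Y7.130 F1385
G1 X13.339 Y39.768
G1 X43.467 Y26.674
M5
G00 X71.554 Y65.082
M3 S174
G1 X56.984 Y54.042 F2604
G1 X41.983 Y64.488
G1 X47.281 Y81.983
G1 X65.558 Y82.350
G1 X71.554 Y65.082
M5
G00 X149.479 Y37.613
M3 S526
G1 X153.996 Y41.932 F1266
G1 X159.994 Y40.179
G1 X161.475 Y34.109
G1 X156.958 Y29.790
G1 X150.960 Y31.543
G1 X149.479 Y37.613
M5
G00 X0.000 Y0.000

viewBox `0 0 185.500 88.639` with mm width/height → 1 unit = 1 mm. Flip: y_m = 88.639 − y_svg.

**Shape 1** — `<path>` rectangle, stroke `#ff00ff` → cut (S762, F1385). Machine vertices: (14.067,42.992) → (26.143,42.992) → (26.143,15.412) → (14.067,15.412) → (14.067,42.992). Closed: final G1 returns to the first vertex.

**Shape 2** — `<circle>` circle, stroke `#ff0000` → engrave (S174, F2604). Machine vertices: (42.117,53.035) → (39.513,61.051) → (32.694,66.005) → (24.266,66.005) → (17.447,61.051) → (14.843,53.035) → (17.447,45.019) → (24.266,40.065) → (32.694,40.065) → (39.513,45.019) → (42.117,53.035). Closed: final G1 returns to the first vertex.

**Shape 3** — `<polygon>` closed polygon, stroke `#ff8800` → score (S526, F1266). Machine vertices: (45.561,67.584) → (12.515,12.957) → (163.191,23.526) → (165.637,61.903) → (84.803,54.204) → (45.561,67.584). Closed: final G1 returns to the first vertex.

**Shape 4** — `<polygon>` regular polygon, stroke `#ff00ff` → cut (S762, F1385). Machine vertices: (43.467,26.674) → (17.063,7.130) → (13.339,39.768) → (43.467,26.674). Closed: final G1 returns to the first vertex.

**Shape 5** — `<path>` regular polygon, stroke `#ff0000` → engrave (S174, F2604). Machine vertices: (71.554,65.082) → (56.984,54.042) → (41.983,64.488) → (47.281,81.983) → (65.558,82.350) → (71.554,65.082). Closed: final G1 returns to the first vertex.

**Shape 6** — `<path>` regular polygon, stroke `#ff8800` → score (S526, F1266). Machine vertices: (149.479,37.613) → (153.996,41.932) → (159.994,40.179) → (161.475,34.109) → (156.958,29.790) → (150.960,31.543) → (149.479,37.613). Closed: final G1 returns to the first vertex.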